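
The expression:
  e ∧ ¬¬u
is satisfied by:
  {e: True, u: True}


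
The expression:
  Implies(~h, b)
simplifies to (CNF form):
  b | h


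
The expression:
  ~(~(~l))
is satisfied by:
  {l: False}


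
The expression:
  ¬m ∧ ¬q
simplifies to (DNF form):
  ¬m ∧ ¬q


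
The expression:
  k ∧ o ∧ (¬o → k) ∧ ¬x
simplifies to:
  k ∧ o ∧ ¬x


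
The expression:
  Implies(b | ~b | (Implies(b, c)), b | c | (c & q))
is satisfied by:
  {b: True, c: True}
  {b: True, c: False}
  {c: True, b: False}


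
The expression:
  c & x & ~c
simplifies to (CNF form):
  False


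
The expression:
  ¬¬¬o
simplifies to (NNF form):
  ¬o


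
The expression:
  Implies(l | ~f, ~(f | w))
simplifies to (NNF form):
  (f & ~l) | (~f & ~w)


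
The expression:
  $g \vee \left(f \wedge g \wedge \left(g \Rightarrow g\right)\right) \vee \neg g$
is always true.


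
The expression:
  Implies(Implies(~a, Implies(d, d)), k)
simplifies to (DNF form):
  k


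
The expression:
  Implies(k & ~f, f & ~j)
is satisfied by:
  {f: True, k: False}
  {k: False, f: False}
  {k: True, f: True}


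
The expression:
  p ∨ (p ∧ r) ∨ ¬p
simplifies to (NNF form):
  True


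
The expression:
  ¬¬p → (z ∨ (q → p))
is always true.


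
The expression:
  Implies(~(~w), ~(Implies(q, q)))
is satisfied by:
  {w: False}


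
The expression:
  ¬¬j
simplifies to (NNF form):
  j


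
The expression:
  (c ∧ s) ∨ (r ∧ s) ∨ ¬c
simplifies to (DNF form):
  s ∨ ¬c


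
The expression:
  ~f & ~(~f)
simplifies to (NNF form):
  False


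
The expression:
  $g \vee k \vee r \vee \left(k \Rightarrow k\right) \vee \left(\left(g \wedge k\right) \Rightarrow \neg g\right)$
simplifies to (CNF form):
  $\text{True}$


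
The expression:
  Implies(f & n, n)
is always true.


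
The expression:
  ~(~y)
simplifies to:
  y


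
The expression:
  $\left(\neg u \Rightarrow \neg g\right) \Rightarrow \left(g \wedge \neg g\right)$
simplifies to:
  $g \wedge \neg u$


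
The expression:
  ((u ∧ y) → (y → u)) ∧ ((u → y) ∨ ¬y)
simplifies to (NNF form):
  True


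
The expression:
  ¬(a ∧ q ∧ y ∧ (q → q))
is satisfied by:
  {q: False, a: False, y: False}
  {y: True, q: False, a: False}
  {a: True, q: False, y: False}
  {y: True, a: True, q: False}
  {q: True, y: False, a: False}
  {y: True, q: True, a: False}
  {a: True, q: True, y: False}


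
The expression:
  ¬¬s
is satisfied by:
  {s: True}


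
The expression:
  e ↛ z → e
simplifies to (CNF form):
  True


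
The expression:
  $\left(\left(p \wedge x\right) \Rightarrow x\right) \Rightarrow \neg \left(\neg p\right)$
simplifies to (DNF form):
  $p$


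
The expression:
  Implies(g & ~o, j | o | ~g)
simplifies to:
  j | o | ~g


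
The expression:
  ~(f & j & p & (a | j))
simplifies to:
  ~f | ~j | ~p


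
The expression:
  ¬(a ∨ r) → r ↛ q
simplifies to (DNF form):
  a ∨ r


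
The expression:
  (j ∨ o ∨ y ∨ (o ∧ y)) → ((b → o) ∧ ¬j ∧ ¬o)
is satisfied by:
  {o: False, j: False, y: False, b: False}
  {b: True, o: False, j: False, y: False}
  {y: True, o: False, j: False, b: False}


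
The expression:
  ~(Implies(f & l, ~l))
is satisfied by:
  {f: True, l: True}


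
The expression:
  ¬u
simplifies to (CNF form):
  ¬u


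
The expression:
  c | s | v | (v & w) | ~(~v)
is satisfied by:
  {c: True, v: True, s: True}
  {c: True, v: True, s: False}
  {c: True, s: True, v: False}
  {c: True, s: False, v: False}
  {v: True, s: True, c: False}
  {v: True, s: False, c: False}
  {s: True, v: False, c: False}


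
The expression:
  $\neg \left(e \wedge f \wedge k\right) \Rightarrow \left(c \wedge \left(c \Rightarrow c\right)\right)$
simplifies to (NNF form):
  $c \vee \left(e \wedge f \wedge k\right)$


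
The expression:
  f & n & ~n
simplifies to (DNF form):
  False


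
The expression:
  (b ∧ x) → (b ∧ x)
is always true.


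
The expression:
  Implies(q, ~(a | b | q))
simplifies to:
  ~q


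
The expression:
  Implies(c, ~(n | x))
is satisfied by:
  {x: False, c: False, n: False}
  {n: True, x: False, c: False}
  {x: True, n: False, c: False}
  {n: True, x: True, c: False}
  {c: True, n: False, x: False}


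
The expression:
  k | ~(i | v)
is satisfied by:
  {k: True, i: False, v: False}
  {k: True, v: True, i: False}
  {k: True, i: True, v: False}
  {k: True, v: True, i: True}
  {v: False, i: False, k: False}


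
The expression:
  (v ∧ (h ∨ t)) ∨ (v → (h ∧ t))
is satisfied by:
  {h: True, t: True, v: False}
  {h: True, v: False, t: False}
  {t: True, v: False, h: False}
  {t: False, v: False, h: False}
  {h: True, t: True, v: True}
  {h: True, v: True, t: False}
  {t: True, v: True, h: False}


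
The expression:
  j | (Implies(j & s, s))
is always true.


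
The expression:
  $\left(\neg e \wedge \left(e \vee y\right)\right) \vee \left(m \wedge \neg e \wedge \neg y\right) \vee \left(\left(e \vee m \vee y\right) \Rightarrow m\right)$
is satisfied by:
  {m: True, e: False}
  {e: False, m: False}
  {e: True, m: True}


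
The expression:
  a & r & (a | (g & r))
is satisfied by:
  {r: True, a: True}


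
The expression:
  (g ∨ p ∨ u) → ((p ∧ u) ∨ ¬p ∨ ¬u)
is always true.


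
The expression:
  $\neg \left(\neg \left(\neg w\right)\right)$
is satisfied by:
  {w: False}


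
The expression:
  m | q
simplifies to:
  m | q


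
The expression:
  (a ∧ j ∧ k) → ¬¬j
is always true.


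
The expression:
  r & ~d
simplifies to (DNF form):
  r & ~d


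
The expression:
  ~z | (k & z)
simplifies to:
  k | ~z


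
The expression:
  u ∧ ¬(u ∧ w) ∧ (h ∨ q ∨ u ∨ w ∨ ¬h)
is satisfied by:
  {u: True, w: False}


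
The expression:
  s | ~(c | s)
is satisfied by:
  {s: True, c: False}
  {c: False, s: False}
  {c: True, s: True}


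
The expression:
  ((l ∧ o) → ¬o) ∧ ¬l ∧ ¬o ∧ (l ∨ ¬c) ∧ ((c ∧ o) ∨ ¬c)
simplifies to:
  ¬c ∧ ¬l ∧ ¬o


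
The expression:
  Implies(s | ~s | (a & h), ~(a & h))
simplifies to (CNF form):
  ~a | ~h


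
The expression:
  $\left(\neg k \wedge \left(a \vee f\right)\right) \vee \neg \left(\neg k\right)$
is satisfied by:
  {a: True, k: True, f: True}
  {a: True, k: True, f: False}
  {a: True, f: True, k: False}
  {a: True, f: False, k: False}
  {k: True, f: True, a: False}
  {k: True, f: False, a: False}
  {f: True, k: False, a: False}


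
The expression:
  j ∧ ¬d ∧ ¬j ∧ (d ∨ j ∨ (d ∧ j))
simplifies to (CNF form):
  False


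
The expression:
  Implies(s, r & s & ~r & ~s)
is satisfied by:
  {s: False}


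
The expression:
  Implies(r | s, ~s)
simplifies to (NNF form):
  ~s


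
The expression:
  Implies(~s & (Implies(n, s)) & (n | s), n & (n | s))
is always true.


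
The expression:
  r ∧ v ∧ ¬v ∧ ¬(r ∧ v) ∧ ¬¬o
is never true.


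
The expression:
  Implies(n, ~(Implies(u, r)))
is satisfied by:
  {u: True, r: False, n: False}
  {r: False, n: False, u: False}
  {u: True, r: True, n: False}
  {r: True, u: False, n: False}
  {n: True, u: True, r: False}


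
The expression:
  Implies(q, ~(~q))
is always true.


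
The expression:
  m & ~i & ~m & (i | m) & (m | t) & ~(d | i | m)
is never true.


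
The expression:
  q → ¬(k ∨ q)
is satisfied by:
  {q: False}


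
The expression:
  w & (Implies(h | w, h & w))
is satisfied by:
  {h: True, w: True}


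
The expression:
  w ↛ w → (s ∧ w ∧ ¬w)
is always true.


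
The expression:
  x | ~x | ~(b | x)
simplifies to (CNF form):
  True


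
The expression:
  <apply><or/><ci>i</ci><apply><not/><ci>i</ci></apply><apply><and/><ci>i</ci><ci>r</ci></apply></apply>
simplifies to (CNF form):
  <true/>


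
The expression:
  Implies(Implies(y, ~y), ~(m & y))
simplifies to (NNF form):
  True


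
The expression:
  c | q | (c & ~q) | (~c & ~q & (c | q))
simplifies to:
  c | q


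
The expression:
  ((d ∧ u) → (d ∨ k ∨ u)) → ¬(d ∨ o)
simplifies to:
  ¬d ∧ ¬o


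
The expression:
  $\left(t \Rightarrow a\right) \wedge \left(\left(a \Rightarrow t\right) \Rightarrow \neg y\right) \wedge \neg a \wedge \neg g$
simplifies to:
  $\neg a \wedge \neg g \wedge \neg t \wedge \neg y$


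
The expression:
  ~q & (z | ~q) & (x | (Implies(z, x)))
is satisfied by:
  {x: True, q: False, z: False}
  {q: False, z: False, x: False}
  {x: True, z: True, q: False}


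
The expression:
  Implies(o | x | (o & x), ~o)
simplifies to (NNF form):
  ~o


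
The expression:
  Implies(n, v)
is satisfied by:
  {v: True, n: False}
  {n: False, v: False}
  {n: True, v: True}


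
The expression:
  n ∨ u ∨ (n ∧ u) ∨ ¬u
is always true.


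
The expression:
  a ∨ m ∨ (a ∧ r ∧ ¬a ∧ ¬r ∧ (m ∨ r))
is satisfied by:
  {a: True, m: True}
  {a: True, m: False}
  {m: True, a: False}


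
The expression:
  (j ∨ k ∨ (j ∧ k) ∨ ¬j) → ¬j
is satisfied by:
  {j: False}


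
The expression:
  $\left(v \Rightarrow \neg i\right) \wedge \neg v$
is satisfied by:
  {v: False}


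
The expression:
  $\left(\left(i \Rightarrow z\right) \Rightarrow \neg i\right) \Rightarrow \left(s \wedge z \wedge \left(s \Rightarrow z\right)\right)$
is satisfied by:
  {i: True, s: True, z: True}
  {i: True, z: True, s: False}
  {s: True, z: True, i: False}


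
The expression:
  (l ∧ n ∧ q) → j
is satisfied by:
  {j: True, l: False, q: False, n: False}
  {j: False, l: False, q: False, n: False}
  {j: True, n: True, l: False, q: False}
  {n: True, j: False, l: False, q: False}
  {j: True, q: True, n: False, l: False}
  {q: True, n: False, l: False, j: False}
  {j: True, n: True, q: True, l: False}
  {n: True, q: True, j: False, l: False}
  {j: True, l: True, n: False, q: False}
  {l: True, n: False, q: False, j: False}
  {j: True, n: True, l: True, q: False}
  {n: True, l: True, j: False, q: False}
  {j: True, q: True, l: True, n: False}
  {q: True, l: True, n: False, j: False}
  {j: True, n: True, q: True, l: True}


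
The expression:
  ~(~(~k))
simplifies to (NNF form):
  ~k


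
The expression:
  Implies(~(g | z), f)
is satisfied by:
  {z: True, g: True, f: True}
  {z: True, g: True, f: False}
  {z: True, f: True, g: False}
  {z: True, f: False, g: False}
  {g: True, f: True, z: False}
  {g: True, f: False, z: False}
  {f: True, g: False, z: False}


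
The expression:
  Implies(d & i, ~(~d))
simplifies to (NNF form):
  True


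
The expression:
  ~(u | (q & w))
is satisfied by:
  {u: False, w: False, q: False}
  {q: True, u: False, w: False}
  {w: True, u: False, q: False}


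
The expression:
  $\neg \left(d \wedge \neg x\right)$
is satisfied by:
  {x: True, d: False}
  {d: False, x: False}
  {d: True, x: True}


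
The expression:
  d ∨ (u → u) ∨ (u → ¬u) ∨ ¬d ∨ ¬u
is always true.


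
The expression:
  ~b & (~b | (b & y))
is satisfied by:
  {b: False}


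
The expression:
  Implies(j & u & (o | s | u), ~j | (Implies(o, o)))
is always true.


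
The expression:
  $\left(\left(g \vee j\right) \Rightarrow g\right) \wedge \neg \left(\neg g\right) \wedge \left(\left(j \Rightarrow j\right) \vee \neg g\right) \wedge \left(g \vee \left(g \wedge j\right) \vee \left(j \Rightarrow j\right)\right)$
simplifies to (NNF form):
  $g$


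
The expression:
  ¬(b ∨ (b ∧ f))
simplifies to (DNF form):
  ¬b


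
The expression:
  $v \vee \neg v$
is always true.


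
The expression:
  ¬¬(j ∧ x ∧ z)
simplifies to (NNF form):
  j ∧ x ∧ z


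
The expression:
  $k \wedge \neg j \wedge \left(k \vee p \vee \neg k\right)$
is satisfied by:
  {k: True, j: False}


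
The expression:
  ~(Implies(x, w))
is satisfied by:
  {x: True, w: False}


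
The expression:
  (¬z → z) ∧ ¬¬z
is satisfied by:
  {z: True}


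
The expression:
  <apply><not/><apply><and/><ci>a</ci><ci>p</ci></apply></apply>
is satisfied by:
  {p: False, a: False}
  {a: True, p: False}
  {p: True, a: False}


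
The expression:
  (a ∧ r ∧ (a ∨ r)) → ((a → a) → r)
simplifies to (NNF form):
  True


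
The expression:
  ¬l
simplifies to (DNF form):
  ¬l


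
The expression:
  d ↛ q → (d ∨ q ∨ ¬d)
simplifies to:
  True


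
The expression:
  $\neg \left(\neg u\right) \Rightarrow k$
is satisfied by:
  {k: True, u: False}
  {u: False, k: False}
  {u: True, k: True}


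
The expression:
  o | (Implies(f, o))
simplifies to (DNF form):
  o | ~f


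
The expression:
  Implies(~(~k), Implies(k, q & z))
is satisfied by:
  {q: True, z: True, k: False}
  {q: True, z: False, k: False}
  {z: True, q: False, k: False}
  {q: False, z: False, k: False}
  {q: True, k: True, z: True}


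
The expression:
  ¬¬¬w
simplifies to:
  ¬w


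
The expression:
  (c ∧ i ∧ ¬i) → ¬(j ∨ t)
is always true.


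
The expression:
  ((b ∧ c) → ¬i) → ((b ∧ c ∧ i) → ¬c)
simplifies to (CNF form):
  True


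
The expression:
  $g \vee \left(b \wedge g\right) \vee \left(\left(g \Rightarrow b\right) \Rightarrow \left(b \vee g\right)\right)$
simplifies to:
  $b \vee g$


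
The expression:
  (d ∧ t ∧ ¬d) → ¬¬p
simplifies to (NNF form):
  True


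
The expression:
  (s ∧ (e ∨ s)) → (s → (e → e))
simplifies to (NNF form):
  True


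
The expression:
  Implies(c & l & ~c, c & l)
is always true.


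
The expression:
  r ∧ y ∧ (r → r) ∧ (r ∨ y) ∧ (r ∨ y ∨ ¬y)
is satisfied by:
  {r: True, y: True}


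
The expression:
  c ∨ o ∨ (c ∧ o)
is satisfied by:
  {o: True, c: True}
  {o: True, c: False}
  {c: True, o: False}


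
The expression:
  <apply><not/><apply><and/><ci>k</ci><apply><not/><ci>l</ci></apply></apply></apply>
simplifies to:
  <apply><or/><ci>l</ci><apply><not/><ci>k</ci></apply></apply>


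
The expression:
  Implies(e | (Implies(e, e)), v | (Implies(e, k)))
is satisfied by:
  {k: True, v: True, e: False}
  {k: True, e: False, v: False}
  {v: True, e: False, k: False}
  {v: False, e: False, k: False}
  {k: True, v: True, e: True}
  {k: True, e: True, v: False}
  {v: True, e: True, k: False}


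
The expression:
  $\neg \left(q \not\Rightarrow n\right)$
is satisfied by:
  {n: True, q: False}
  {q: False, n: False}
  {q: True, n: True}


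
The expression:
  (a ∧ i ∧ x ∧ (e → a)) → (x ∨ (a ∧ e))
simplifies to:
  True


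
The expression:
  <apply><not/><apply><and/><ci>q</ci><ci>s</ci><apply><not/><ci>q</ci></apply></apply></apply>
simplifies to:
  <true/>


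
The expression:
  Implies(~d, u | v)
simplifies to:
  d | u | v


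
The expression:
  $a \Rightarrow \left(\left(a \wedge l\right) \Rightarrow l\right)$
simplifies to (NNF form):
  $\text{True}$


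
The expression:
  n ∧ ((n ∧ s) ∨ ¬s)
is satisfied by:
  {n: True}


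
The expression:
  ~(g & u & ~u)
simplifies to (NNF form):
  True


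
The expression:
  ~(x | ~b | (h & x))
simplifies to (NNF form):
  b & ~x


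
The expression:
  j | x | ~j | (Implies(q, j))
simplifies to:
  True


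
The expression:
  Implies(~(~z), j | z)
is always true.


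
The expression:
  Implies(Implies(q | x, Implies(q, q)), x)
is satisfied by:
  {x: True}


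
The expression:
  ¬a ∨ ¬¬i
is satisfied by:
  {i: True, a: False}
  {a: False, i: False}
  {a: True, i: True}


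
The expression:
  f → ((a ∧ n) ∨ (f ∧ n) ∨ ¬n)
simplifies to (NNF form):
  True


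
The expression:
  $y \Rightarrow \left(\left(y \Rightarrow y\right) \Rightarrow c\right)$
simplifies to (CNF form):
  $c \vee \neg y$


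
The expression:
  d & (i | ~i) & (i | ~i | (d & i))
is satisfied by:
  {d: True}


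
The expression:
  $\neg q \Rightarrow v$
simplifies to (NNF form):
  $q \vee v$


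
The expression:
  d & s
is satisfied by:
  {s: True, d: True}


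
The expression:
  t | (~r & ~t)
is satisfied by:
  {t: True, r: False}
  {r: False, t: False}
  {r: True, t: True}


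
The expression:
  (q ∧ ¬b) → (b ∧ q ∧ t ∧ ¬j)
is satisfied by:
  {b: True, q: False}
  {q: False, b: False}
  {q: True, b: True}


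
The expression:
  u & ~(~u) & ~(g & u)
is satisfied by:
  {u: True, g: False}


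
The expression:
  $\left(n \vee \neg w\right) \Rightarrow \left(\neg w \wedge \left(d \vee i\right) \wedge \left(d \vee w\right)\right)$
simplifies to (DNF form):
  $\left(d \wedge \neg w\right) \vee \left(w \wedge \neg n\right)$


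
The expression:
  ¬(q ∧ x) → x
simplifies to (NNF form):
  x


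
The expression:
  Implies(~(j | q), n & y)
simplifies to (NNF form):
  j | q | (n & y)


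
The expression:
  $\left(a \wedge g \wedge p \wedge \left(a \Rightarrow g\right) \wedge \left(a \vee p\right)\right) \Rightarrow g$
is always true.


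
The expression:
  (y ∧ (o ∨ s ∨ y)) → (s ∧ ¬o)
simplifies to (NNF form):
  (s ∧ ¬o) ∨ ¬y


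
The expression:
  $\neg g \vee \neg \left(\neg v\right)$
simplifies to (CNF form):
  $v \vee \neg g$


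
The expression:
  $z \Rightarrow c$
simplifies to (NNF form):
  $c \vee \neg z$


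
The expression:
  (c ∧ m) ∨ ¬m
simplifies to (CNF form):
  c ∨ ¬m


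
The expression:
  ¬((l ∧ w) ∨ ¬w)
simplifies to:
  w ∧ ¬l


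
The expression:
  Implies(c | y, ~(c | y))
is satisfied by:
  {y: False, c: False}


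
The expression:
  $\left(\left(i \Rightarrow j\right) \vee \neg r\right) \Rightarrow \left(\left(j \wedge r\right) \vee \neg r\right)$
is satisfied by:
  {i: True, j: True, r: False}
  {i: True, j: False, r: False}
  {j: True, i: False, r: False}
  {i: False, j: False, r: False}
  {i: True, r: True, j: True}
  {i: True, r: True, j: False}
  {r: True, j: True, i: False}


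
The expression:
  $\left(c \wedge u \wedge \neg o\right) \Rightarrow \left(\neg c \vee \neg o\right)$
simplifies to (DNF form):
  $\text{True}$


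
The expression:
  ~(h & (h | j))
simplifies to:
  ~h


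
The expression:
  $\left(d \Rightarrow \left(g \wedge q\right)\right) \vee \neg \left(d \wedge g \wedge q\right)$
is always true.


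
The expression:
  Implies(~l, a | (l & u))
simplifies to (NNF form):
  a | l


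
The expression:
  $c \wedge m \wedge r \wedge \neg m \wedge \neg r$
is never true.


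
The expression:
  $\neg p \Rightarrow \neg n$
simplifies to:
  $p \vee \neg n$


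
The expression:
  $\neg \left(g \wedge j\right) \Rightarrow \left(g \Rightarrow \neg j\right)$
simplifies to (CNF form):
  $\text{True}$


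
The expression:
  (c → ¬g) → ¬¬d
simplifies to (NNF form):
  d ∨ (c ∧ g)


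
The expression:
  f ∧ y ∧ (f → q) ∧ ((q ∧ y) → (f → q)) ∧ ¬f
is never true.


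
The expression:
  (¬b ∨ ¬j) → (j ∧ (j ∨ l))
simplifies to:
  j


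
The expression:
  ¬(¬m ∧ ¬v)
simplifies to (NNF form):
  m ∨ v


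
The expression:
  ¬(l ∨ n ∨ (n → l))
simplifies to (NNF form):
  False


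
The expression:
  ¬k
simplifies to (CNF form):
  ¬k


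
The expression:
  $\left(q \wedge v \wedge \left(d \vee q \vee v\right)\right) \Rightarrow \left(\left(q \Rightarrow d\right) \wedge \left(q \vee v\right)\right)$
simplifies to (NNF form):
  $d \vee \neg q \vee \neg v$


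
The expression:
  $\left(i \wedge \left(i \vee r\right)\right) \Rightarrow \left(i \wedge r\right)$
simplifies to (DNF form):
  $r \vee \neg i$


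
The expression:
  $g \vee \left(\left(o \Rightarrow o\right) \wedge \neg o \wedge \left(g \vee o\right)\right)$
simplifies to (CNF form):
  $g$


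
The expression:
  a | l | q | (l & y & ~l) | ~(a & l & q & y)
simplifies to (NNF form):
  True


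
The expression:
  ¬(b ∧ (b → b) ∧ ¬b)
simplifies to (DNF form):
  True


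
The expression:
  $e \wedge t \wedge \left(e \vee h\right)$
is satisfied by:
  {t: True, e: True}


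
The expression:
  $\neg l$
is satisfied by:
  {l: False}


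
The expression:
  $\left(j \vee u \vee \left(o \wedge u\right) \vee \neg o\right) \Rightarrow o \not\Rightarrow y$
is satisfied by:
  {o: True, u: False, y: False, j: False}
  {j: True, o: True, u: False, y: False}
  {o: True, u: True, j: False, y: False}
  {j: True, o: True, u: True, y: False}
  {y: True, o: True, j: False, u: False}


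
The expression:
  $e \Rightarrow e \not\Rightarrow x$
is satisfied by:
  {e: False, x: False}
  {x: True, e: False}
  {e: True, x: False}


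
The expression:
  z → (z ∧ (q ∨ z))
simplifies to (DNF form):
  True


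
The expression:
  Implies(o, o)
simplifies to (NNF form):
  True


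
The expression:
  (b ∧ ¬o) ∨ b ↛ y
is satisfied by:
  {b: True, o: False, y: False}
  {b: True, y: True, o: False}
  {b: True, o: True, y: False}


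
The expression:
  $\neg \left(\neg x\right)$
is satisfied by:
  {x: True}


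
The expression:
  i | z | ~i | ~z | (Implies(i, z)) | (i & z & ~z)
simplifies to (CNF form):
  True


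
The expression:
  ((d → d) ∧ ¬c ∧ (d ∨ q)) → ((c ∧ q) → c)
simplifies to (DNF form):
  True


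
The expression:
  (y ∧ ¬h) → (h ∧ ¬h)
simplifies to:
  h ∨ ¬y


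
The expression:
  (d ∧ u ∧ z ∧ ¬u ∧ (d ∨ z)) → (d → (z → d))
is always true.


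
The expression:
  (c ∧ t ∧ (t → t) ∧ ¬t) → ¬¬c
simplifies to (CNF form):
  True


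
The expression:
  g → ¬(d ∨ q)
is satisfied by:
  {d: False, g: False, q: False}
  {q: True, d: False, g: False}
  {d: True, q: False, g: False}
  {q: True, d: True, g: False}
  {g: True, q: False, d: False}


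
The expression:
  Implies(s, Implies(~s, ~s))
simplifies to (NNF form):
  True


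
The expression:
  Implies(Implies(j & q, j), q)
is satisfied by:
  {q: True}


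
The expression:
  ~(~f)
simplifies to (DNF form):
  f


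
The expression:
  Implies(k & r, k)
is always true.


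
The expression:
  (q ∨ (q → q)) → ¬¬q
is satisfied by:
  {q: True}


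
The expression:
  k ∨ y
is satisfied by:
  {y: True, k: True}
  {y: True, k: False}
  {k: True, y: False}


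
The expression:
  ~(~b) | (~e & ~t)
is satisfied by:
  {b: True, t: False, e: False}
  {b: True, e: True, t: False}
  {b: True, t: True, e: False}
  {b: True, e: True, t: True}
  {e: False, t: False, b: False}


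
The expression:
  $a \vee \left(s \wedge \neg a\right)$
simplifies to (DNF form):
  $a \vee s$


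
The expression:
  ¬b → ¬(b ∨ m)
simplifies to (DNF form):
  b ∨ ¬m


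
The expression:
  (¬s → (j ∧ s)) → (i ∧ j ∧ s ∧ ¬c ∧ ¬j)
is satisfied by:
  {s: False}


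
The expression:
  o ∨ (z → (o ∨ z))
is always true.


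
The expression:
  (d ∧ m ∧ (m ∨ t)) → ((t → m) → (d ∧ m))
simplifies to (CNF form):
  True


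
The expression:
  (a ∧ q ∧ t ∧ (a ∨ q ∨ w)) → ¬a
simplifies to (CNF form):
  ¬a ∨ ¬q ∨ ¬t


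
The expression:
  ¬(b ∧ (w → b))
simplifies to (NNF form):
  ¬b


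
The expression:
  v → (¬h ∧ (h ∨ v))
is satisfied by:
  {h: False, v: False}
  {v: True, h: False}
  {h: True, v: False}


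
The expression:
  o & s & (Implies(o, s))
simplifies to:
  o & s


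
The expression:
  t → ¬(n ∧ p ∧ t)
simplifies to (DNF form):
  ¬n ∨ ¬p ∨ ¬t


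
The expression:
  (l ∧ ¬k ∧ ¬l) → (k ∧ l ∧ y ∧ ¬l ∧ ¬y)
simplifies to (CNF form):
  True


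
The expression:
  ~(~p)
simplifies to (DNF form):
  p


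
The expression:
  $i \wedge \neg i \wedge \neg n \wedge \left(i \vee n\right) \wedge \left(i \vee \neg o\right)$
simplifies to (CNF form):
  $\text{False}$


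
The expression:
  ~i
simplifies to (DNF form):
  ~i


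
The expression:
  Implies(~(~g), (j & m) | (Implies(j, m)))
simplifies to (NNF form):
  m | ~g | ~j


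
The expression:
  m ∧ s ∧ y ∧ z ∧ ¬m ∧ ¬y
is never true.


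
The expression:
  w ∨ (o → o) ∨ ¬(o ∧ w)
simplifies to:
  True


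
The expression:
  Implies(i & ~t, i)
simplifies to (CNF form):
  True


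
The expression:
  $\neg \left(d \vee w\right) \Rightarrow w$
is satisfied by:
  {d: True, w: True}
  {d: True, w: False}
  {w: True, d: False}


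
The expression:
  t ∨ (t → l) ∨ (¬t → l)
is always true.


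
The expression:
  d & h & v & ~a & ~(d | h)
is never true.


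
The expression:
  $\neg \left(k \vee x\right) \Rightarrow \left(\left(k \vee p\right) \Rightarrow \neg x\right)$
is always true.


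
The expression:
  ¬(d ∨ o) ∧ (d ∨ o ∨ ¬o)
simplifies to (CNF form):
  ¬d ∧ ¬o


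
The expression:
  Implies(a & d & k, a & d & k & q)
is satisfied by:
  {q: True, k: False, a: False, d: False}
  {d: False, k: False, q: False, a: False}
  {d: True, q: True, k: False, a: False}
  {d: True, k: False, q: False, a: False}
  {a: True, q: True, d: False, k: False}
  {a: True, d: False, k: False, q: False}
  {a: True, d: True, q: True, k: False}
  {a: True, d: True, k: False, q: False}
  {q: True, k: True, a: False, d: False}
  {k: True, a: False, q: False, d: False}
  {d: True, k: True, q: True, a: False}
  {d: True, k: True, a: False, q: False}
  {q: True, k: True, a: True, d: False}
  {k: True, a: True, d: False, q: False}
  {d: True, k: True, a: True, q: True}


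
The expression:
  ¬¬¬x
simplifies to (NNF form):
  ¬x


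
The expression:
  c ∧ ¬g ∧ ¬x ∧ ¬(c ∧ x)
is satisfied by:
  {c: True, x: False, g: False}


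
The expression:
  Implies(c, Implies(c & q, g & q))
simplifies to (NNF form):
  g | ~c | ~q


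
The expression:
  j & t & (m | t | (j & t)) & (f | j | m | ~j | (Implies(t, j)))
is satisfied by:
  {t: True, j: True}


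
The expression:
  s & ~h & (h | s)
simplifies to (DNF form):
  s & ~h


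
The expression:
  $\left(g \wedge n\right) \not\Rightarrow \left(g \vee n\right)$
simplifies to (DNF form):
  $\text{False}$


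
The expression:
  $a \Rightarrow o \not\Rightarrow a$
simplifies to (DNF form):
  $\neg a$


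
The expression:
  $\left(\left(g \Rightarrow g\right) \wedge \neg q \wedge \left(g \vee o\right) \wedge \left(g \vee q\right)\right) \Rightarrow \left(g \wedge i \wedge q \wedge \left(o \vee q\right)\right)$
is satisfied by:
  {q: True, g: False}
  {g: False, q: False}
  {g: True, q: True}


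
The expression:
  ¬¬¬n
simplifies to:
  ¬n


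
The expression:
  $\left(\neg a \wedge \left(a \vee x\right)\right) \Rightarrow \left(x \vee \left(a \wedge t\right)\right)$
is always true.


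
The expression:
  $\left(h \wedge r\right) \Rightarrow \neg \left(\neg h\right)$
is always true.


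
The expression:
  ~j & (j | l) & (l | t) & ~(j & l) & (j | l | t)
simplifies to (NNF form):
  l & ~j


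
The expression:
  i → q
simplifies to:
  q ∨ ¬i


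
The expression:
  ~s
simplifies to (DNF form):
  ~s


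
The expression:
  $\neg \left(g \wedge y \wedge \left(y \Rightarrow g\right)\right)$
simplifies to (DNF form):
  $\neg g \vee \neg y$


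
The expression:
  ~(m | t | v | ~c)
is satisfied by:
  {c: True, v: False, t: False, m: False}


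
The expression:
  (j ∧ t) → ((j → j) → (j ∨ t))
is always true.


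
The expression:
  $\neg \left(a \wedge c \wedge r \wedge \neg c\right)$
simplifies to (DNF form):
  $\text{True}$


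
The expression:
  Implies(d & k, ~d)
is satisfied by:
  {k: False, d: False}
  {d: True, k: False}
  {k: True, d: False}


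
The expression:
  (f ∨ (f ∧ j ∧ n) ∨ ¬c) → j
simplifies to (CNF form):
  (c ∨ j) ∧ (j ∨ ¬f)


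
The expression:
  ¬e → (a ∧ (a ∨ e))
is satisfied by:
  {a: True, e: True}
  {a: True, e: False}
  {e: True, a: False}


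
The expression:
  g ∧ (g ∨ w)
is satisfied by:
  {g: True}


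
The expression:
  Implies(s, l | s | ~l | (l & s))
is always true.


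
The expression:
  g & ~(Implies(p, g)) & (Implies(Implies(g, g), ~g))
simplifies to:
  False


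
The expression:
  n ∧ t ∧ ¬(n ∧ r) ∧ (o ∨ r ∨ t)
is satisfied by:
  {t: True, n: True, r: False}


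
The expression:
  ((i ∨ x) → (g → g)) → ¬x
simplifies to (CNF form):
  ¬x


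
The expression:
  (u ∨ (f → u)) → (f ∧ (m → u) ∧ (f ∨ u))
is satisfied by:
  {f: True}


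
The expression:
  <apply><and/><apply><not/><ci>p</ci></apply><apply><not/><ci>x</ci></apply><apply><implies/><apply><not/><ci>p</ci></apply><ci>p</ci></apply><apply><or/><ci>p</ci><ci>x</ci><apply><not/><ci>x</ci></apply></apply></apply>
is never true.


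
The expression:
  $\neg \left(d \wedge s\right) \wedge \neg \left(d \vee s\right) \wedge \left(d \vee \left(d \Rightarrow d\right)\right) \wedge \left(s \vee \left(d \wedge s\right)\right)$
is never true.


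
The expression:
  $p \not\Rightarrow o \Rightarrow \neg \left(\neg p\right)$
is always true.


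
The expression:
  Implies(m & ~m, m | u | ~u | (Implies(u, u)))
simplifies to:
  True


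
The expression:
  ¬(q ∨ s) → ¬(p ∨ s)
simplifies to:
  q ∨ s ∨ ¬p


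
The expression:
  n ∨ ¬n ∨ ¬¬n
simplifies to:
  True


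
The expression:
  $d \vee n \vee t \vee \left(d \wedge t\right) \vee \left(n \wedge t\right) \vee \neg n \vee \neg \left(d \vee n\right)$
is always true.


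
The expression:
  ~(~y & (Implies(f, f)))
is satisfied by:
  {y: True}


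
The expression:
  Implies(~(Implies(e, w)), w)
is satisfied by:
  {w: True, e: False}
  {e: False, w: False}
  {e: True, w: True}


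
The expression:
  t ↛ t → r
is always true.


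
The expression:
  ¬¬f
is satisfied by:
  {f: True}


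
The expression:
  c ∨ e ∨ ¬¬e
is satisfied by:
  {c: True, e: True}
  {c: True, e: False}
  {e: True, c: False}


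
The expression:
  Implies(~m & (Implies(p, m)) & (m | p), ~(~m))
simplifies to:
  True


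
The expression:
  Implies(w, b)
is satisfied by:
  {b: True, w: False}
  {w: False, b: False}
  {w: True, b: True}


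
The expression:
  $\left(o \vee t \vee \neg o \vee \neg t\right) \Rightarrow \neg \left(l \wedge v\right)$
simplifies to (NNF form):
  $\neg l \vee \neg v$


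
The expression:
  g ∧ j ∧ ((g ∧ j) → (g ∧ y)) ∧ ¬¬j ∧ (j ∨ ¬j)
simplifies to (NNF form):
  g ∧ j ∧ y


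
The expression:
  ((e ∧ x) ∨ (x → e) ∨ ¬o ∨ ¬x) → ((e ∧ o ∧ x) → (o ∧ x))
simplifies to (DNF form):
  True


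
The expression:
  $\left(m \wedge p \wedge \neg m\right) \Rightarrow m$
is always true.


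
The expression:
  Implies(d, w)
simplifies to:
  w | ~d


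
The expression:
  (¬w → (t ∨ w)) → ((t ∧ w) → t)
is always true.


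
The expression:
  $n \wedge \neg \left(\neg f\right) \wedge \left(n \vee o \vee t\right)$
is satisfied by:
  {f: True, n: True}


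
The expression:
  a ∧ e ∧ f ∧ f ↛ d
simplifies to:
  a ∧ e ∧ f ∧ ¬d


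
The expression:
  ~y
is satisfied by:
  {y: False}


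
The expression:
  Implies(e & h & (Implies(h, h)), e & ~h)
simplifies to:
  ~e | ~h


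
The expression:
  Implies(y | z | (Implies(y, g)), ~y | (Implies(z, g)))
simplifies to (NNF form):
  g | ~y | ~z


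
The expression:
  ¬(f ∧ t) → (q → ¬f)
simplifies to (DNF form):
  t ∨ ¬f ∨ ¬q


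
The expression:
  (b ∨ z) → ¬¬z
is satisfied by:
  {z: True, b: False}
  {b: False, z: False}
  {b: True, z: True}


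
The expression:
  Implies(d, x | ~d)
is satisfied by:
  {x: True, d: False}
  {d: False, x: False}
  {d: True, x: True}


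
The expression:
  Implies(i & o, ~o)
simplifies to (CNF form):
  ~i | ~o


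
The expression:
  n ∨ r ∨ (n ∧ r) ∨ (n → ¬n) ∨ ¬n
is always true.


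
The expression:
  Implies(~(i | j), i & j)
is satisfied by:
  {i: True, j: True}
  {i: True, j: False}
  {j: True, i: False}


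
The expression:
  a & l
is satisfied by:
  {a: True, l: True}


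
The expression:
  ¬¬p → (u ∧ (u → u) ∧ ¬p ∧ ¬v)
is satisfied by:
  {p: False}


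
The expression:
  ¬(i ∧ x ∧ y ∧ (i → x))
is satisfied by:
  {y: False, x: False, i: False}
  {i: True, y: False, x: False}
  {x: True, y: False, i: False}
  {i: True, x: True, y: False}
  {y: True, i: False, x: False}
  {i: True, y: True, x: False}
  {x: True, y: True, i: False}


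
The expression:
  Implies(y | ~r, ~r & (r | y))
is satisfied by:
  {r: True, y: False}
  {y: True, r: False}


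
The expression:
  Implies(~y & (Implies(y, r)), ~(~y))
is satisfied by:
  {y: True}


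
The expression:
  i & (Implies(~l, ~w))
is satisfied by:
  {i: True, l: True, w: False}
  {i: True, w: False, l: False}
  {i: True, l: True, w: True}


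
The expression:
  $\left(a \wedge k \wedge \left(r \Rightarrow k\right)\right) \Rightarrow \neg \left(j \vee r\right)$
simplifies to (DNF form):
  $\left(\neg j \wedge \neg r\right) \vee \neg a \vee \neg k$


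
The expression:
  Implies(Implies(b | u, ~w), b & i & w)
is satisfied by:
  {w: True, b: True, u: True}
  {w: True, b: True, u: False}
  {w: True, u: True, b: False}


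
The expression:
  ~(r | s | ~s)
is never true.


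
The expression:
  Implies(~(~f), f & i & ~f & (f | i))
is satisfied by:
  {f: False}


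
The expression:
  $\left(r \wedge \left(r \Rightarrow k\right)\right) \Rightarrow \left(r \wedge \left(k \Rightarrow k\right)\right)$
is always true.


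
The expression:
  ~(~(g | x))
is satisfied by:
  {x: True, g: True}
  {x: True, g: False}
  {g: True, x: False}


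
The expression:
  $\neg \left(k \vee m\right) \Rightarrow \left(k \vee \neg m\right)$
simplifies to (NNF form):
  $\text{True}$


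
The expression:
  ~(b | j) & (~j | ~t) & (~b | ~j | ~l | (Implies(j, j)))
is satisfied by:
  {j: False, b: False}


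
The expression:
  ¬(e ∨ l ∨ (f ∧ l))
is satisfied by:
  {e: False, l: False}


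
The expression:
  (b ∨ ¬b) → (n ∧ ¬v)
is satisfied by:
  {n: True, v: False}


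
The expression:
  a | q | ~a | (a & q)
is always true.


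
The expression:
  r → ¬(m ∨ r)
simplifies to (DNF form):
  ¬r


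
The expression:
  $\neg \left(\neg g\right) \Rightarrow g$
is always true.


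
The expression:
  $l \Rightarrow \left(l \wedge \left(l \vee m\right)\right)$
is always true.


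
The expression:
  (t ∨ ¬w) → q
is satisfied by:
  {q: True, w: True, t: False}
  {q: True, t: False, w: False}
  {q: True, w: True, t: True}
  {q: True, t: True, w: False}
  {w: True, t: False, q: False}


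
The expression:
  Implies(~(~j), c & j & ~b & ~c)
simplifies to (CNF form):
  ~j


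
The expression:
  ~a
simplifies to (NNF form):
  ~a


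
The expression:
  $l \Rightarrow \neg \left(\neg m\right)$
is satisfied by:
  {m: True, l: False}
  {l: False, m: False}
  {l: True, m: True}


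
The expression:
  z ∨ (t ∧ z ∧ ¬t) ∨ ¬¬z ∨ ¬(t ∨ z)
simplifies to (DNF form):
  z ∨ ¬t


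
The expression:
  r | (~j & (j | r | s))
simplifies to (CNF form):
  (r | s) & (r | ~j)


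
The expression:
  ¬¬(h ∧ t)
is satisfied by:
  {t: True, h: True}


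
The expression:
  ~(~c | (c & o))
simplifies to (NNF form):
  c & ~o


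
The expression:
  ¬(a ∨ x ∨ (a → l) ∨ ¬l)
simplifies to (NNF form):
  False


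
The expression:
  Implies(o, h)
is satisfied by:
  {h: True, o: False}
  {o: False, h: False}
  {o: True, h: True}


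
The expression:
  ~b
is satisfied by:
  {b: False}


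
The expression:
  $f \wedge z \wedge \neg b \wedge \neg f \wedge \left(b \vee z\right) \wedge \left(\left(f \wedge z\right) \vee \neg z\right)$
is never true.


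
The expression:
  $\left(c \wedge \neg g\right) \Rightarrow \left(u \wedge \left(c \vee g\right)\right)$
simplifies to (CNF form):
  $g \vee u \vee \neg c$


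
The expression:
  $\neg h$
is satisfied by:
  {h: False}


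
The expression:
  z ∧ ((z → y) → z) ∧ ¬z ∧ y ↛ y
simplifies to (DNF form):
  False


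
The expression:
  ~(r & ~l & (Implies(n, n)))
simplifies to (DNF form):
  l | ~r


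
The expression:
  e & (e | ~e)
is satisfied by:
  {e: True}


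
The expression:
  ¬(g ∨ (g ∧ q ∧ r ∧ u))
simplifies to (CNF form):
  ¬g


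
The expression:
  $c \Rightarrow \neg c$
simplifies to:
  $\neg c$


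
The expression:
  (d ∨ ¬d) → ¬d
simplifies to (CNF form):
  ¬d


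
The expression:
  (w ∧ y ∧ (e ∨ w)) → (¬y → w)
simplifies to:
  True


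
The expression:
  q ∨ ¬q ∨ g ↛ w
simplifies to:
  True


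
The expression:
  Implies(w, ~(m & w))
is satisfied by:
  {w: False, m: False}
  {m: True, w: False}
  {w: True, m: False}


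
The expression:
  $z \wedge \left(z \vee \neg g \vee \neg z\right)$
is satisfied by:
  {z: True}


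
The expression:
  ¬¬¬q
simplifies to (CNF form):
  ¬q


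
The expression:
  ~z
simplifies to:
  ~z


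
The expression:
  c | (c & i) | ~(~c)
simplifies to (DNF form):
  c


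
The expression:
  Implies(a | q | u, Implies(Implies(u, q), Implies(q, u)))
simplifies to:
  u | ~q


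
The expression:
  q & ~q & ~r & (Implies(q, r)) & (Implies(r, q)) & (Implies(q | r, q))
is never true.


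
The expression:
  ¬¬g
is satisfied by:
  {g: True}


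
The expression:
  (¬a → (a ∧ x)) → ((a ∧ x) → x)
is always true.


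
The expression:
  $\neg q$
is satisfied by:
  {q: False}


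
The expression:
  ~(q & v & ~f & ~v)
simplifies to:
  True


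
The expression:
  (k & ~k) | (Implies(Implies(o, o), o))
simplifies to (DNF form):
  o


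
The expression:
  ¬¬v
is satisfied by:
  {v: True}


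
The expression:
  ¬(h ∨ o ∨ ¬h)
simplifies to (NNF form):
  False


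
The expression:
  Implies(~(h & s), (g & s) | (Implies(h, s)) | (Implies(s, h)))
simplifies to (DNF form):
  True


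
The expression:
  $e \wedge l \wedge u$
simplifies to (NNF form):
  $e \wedge l \wedge u$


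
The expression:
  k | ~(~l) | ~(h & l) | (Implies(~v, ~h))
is always true.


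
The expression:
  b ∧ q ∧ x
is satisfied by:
  {b: True, x: True, q: True}
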